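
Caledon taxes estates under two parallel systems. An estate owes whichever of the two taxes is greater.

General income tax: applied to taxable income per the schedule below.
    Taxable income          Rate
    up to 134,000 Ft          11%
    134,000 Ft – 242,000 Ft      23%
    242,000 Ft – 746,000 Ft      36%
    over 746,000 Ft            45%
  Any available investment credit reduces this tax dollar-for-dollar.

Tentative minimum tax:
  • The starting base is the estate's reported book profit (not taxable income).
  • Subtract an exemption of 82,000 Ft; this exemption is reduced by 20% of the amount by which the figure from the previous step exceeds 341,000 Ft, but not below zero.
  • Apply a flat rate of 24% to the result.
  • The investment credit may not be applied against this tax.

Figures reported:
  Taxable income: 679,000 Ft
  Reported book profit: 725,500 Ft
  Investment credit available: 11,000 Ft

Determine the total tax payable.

185,900 Ft

Tentative minimum tax:
  Base (reported book profit): 725,500 Ft
  Exemption: 82,000 Ft − 20% × (725,500 Ft − 341,000 Ft) = 82,000 Ft − 76,900 Ft = 5,100 Ft
  Base: 725,500 Ft − 5,100 Ft = 720,400 Ft
  720,400 Ft × 24% = 172,896 Ft

General income tax:
  134,000 Ft × 11% = 14,740 Ft
  108,000 Ft × 23% = 24,840 Ft
  437,000 Ft × 36% = 157,320 Ft
  → 196,900 Ft
  Less investment credit 11,000 Ft → 185,900 Ft

185,900 Ft > 172,896 Ft, so the general income tax governs.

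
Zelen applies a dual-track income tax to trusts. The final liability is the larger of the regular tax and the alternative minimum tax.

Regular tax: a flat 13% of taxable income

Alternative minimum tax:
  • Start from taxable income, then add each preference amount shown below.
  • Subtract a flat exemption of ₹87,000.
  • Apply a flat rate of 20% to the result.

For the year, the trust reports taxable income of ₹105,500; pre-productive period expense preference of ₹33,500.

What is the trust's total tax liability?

₹13,715

Alternative minimum tax:
  Adjusted income: ₹105,500 + ₹33,500 = ₹139,000
  Less exemption ₹87,000 → base ₹52,000
  ₹52,000 × 20% = ₹10,400

Regular tax:
  ₹105,500 × 13% = ₹13,715

₹13,715 > ₹10,400, so the regular tax governs.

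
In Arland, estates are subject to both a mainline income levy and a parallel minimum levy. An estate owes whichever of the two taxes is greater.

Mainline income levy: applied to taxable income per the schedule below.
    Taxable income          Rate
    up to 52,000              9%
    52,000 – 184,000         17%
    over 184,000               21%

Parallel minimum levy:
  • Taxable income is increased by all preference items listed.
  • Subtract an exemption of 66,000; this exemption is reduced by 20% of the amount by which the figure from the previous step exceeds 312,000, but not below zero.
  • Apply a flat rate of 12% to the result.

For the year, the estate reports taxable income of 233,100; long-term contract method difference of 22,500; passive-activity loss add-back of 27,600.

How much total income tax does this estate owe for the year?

37,431

Mainline income levy:
  52,000 × 9% = 4,680
  132,000 × 17% = 22,440
  49,100 × 21% = 10,311
  → 37,431

Parallel minimum levy:
  Adjusted income: 233,100 + 22,500 + 27,600 = 283,200
  Exemption: 283,200 ≤ 312,000, so full 66,000 applies
  Base: 283,200 − 66,000 = 217,200
  217,200 × 12% = 26,064

37,431 > 26,064, so the mainline income levy governs.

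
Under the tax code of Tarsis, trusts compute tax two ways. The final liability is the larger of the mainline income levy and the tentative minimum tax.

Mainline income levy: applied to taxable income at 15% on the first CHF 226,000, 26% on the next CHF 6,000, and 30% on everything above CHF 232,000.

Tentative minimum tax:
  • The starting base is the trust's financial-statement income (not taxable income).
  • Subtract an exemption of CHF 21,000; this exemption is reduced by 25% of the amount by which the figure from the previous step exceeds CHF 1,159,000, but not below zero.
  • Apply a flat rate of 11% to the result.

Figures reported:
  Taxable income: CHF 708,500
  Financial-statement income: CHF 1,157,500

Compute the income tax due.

CHF 178,410

Tentative minimum tax:
  Base (financial-statement income): CHF 1,157,500
  Exemption: CHF 1,157,500 ≤ CHF 1,159,000, so full CHF 21,000 applies
  Base: CHF 1,157,500 − CHF 21,000 = CHF 1,136,500
  CHF 1,136,500 × 11% = CHF 125,015

Mainline income levy:
  CHF 226,000 × 15% = CHF 33,900
  CHF 6,000 × 26% = CHF 1,560
  CHF 476,500 × 30% = CHF 142,950
  → CHF 178,410

CHF 178,410 > CHF 125,015, so the mainline income levy governs.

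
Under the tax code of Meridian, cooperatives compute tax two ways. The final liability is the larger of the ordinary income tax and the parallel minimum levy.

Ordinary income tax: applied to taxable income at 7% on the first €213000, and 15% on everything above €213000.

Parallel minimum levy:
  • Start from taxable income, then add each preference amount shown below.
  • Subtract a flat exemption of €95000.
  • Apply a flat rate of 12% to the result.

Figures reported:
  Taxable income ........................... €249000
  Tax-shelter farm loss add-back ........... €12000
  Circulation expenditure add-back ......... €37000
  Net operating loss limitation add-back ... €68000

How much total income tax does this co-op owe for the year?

Parallel minimum levy:
  Adjusted income: €249000 + €12000 + €37000 + €68000 = €366000
  Less exemption €95000 → base €271000
  €271000 × 12% = €32520

Ordinary income tax:
  €213000 × 7% = €14910
  €36000 × 15% = €5400
  → €20310

€32520 > €20310, so the parallel minimum levy is the binding amount.

€32520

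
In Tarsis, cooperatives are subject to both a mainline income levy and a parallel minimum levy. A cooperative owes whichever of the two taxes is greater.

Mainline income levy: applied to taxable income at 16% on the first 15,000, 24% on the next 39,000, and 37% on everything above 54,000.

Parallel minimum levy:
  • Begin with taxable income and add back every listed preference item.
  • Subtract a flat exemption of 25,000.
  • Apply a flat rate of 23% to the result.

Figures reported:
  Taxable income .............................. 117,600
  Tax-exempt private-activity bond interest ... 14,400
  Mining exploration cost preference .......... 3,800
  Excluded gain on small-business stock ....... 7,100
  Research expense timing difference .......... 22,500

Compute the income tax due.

35,292

Parallel minimum levy:
  Adjusted income: 117,600 + 14,400 + 3,800 + 7,100 + 22,500 = 165,400
  Less exemption 25,000 → base 140,400
  140,400 × 23% = 32,292

Mainline income levy:
  15,000 × 16% = 2,400
  39,000 × 24% = 9,360
  63,600 × 37% = 23,532
  → 35,292

35,292 > 32,292, so the mainline income levy governs.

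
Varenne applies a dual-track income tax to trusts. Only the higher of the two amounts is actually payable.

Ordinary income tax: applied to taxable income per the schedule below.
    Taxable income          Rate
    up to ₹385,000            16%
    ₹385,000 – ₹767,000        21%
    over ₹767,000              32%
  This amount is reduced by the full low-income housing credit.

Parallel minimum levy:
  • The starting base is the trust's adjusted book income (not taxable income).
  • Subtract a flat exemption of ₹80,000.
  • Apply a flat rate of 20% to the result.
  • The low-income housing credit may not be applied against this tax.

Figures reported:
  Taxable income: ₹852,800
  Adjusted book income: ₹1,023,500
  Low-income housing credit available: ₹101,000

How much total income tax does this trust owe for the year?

₹188,700

Ordinary income tax:
  ₹385,000 × 16% = ₹61,600
  ₹382,000 × 21% = ₹80,220
  ₹85,800 × 32% = ₹27,456
  → ₹169,276
  Less low-income housing credit ₹101,000 → ₹68,276

Parallel minimum levy:
  Base (adjusted book income): ₹1,023,500
  Less exemption ₹80,000 → base ₹943,500
  ₹943,500 × 20% = ₹188,700

₹188,700 > ₹68,276, so the parallel minimum levy is the binding amount.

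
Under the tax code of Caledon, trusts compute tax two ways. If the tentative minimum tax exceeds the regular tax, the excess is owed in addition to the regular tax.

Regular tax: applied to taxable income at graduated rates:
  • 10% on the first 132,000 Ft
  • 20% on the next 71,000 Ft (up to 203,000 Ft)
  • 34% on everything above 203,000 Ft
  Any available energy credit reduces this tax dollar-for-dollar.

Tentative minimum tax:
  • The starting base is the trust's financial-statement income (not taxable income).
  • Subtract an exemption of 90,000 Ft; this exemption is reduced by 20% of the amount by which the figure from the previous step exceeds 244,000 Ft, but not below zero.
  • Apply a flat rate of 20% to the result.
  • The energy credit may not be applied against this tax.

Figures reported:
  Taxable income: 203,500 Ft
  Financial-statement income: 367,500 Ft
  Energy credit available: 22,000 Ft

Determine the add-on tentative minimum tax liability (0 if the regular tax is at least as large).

54,870 Ft

Regular tax:
  132,000 Ft × 10% = 13,200 Ft
  71,000 Ft × 20% = 14,200 Ft
  500 Ft × 34% = 170 Ft
  → 27,570 Ft
  Less energy credit 22,000 Ft → 5,570 Ft

Tentative minimum tax:
  Base (financial-statement income): 367,500 Ft
  Exemption: 90,000 Ft − 20% × (367,500 Ft − 244,000 Ft) = 90,000 Ft − 24,700 Ft = 65,300 Ft
  Base: 367,500 Ft − 65,300 Ft = 302,200 Ft
  302,200 Ft × 20% = 60,440 Ft

Excess of tentative minimum tax over regular tax: 60,440 Ft − 5,570 Ft = 54,870 Ft.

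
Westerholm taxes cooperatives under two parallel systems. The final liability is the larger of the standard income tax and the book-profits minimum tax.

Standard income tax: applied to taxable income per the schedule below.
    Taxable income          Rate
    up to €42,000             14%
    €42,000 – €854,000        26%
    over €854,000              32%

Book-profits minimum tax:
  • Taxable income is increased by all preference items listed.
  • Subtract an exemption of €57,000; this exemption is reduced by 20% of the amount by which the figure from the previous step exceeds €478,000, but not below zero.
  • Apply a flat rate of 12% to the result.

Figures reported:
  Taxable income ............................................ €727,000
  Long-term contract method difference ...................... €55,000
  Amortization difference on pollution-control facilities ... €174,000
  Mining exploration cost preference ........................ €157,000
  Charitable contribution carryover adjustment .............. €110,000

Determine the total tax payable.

€183,980

Book-profits minimum tax:
  Adjusted income: €727,000 + €55,000 + €174,000 + €157,000 + €110,000 = €1,223,000
  Exemption: 20% × (€1,223,000 − €478,000) = €149,000 ≥ €57,000, so the exemption is fully phased out
  Base: €1,223,000 − €0 = €1,223,000
  €1,223,000 × 12% = €146,760

Standard income tax:
  €42,000 × 14% = €5,880
  €685,000 × 26% = €178,100
  → €183,980

€183,980 > €146,760, so the standard income tax governs.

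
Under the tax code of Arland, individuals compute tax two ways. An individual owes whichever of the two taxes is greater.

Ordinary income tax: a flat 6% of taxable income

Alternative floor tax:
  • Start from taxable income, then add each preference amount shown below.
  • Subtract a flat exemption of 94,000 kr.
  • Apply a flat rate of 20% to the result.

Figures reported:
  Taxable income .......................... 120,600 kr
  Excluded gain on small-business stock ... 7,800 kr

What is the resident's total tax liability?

Alternative floor tax:
  Adjusted income: 120,600 kr + 7,800 kr = 128,400 kr
  Less exemption 94,000 kr → base 34,400 kr
  34,400 kr × 20% = 6,880 kr

Ordinary income tax:
  120,600 kr × 6% = 7,236 kr

7,236 kr > 6,880 kr, so the ordinary income tax governs.

7,236 kr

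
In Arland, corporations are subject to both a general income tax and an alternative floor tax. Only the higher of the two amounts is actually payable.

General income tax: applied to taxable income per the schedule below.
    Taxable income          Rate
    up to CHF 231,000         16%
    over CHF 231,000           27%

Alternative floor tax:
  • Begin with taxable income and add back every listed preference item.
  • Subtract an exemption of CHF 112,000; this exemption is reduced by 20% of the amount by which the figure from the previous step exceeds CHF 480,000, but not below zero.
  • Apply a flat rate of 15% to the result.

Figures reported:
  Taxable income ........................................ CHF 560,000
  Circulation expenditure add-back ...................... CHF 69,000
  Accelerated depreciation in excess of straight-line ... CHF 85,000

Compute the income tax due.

Alternative floor tax:
  Adjusted income: CHF 560,000 + CHF 69,000 + CHF 85,000 = CHF 714,000
  Exemption: CHF 112,000 − 20% × (CHF 714,000 − CHF 480,000) = CHF 112,000 − CHF 46,800 = CHF 65,200
  Base: CHF 714,000 − CHF 65,200 = CHF 648,800
  CHF 648,800 × 15% = CHF 97,320

General income tax:
  CHF 231,000 × 16% = CHF 36,960
  CHF 329,000 × 27% = CHF 88,830
  → CHF 125,790

CHF 125,790 > CHF 97,320, so the general income tax governs.

CHF 125,790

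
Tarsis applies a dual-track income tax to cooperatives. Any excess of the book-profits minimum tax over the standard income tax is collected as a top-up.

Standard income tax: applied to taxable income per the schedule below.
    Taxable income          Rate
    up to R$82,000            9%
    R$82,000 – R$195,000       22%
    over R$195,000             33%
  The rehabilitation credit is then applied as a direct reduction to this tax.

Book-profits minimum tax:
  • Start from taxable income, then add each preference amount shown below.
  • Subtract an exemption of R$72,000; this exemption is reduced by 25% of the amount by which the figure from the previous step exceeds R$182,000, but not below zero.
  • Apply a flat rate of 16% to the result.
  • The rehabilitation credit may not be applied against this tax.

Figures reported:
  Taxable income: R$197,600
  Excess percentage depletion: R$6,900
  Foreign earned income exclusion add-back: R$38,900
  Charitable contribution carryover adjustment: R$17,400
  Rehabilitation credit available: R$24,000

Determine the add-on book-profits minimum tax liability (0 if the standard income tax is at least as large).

Standard income tax:
  R$82,000 × 9% = R$7,380
  R$113,000 × 22% = R$24,860
  R$2,600 × 33% = R$858
  → R$33,098
  Less rehabilitation credit R$24,000 → R$9,098

Book-profits minimum tax:
  Adjusted income: R$197,600 + R$6,900 + R$38,900 + R$17,400 = R$260,800
  Exemption: R$72,000 − 25% × (R$260,800 − R$182,000) = R$72,000 − R$19,700 = R$52,300
  Base: R$260,800 − R$52,300 = R$208,500
  R$208,500 × 16% = R$33,360

Excess of book-profits minimum tax over standard income tax: R$33,360 − R$9,098 = R$24,262.

R$24,262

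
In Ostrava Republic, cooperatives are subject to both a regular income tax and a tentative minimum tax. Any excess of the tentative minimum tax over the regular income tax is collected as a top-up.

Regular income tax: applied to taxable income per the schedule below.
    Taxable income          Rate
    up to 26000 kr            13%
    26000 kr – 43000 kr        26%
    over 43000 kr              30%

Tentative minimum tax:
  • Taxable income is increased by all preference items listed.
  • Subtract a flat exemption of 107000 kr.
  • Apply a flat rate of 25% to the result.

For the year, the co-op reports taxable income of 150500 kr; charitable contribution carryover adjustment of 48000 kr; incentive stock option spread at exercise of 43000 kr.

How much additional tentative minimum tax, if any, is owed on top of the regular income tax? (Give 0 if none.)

Tentative minimum tax:
  Adjusted income: 150500 kr + 48000 kr + 43000 kr = 241500 kr
  Less exemption 107000 kr → base 134500 kr
  134500 kr × 25% = 33625 kr

Regular income tax:
  26000 kr × 13% = 3380 kr
  17000 kr × 26% = 4420 kr
  107500 kr × 30% = 32250 kr
  → 40050 kr

33625 kr ≤ 40050 kr, so no add-on is due.

0 kr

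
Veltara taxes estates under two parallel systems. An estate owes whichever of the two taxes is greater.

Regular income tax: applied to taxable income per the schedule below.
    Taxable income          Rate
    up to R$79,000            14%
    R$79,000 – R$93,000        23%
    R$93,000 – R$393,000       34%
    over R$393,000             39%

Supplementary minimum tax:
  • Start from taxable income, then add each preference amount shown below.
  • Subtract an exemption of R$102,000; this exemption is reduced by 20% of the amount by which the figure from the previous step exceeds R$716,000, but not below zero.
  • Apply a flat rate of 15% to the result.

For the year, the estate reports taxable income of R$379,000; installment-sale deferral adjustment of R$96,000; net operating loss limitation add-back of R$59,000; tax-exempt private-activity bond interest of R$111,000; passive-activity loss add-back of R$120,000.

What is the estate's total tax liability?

Regular income tax:
  R$79,000 × 14% = R$11,060
  R$14,000 × 23% = R$3,220
  R$286,000 × 34% = R$97,240
  → R$111,520

Supplementary minimum tax:
  Adjusted income: R$379,000 + R$96,000 + R$59,000 + R$111,000 + R$120,000 = R$765,000
  Exemption: R$102,000 − 20% × (R$765,000 − R$716,000) = R$102,000 − R$9,800 = R$92,200
  Base: R$765,000 − R$92,200 = R$672,800
  R$672,800 × 15% = R$100,920

R$111,520 > R$100,920, so the regular income tax governs.

R$111,520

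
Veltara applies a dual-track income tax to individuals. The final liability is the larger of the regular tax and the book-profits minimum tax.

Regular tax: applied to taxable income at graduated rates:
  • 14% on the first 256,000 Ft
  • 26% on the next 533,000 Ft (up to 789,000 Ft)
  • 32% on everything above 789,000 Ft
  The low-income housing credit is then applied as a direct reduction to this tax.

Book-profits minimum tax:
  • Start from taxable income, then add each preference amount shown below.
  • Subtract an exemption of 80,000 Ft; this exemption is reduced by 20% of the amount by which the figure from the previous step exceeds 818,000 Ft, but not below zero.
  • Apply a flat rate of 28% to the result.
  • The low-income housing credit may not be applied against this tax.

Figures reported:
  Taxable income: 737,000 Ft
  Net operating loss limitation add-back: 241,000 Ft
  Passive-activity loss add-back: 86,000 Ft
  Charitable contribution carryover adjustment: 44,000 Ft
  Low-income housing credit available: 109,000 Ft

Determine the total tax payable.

Book-profits minimum tax:
  Adjusted income: 737,000 Ft + 241,000 Ft + 86,000 Ft + 44,000 Ft = 1,108,000 Ft
  Exemption: 80,000 Ft − 20% × (1,108,000 Ft − 818,000 Ft) = 80,000 Ft − 58,000 Ft = 22,000 Ft
  Base: 1,108,000 Ft − 22,000 Ft = 1,086,000 Ft
  1,086,000 Ft × 28% = 304,080 Ft

Regular tax:
  256,000 Ft × 14% = 35,840 Ft
  481,000 Ft × 26% = 125,060 Ft
  → 160,900 Ft
  Less low-income housing credit 109,000 Ft → 51,900 Ft

304,080 Ft > 51,900 Ft, so the book-profits minimum tax is the binding amount.

304,080 Ft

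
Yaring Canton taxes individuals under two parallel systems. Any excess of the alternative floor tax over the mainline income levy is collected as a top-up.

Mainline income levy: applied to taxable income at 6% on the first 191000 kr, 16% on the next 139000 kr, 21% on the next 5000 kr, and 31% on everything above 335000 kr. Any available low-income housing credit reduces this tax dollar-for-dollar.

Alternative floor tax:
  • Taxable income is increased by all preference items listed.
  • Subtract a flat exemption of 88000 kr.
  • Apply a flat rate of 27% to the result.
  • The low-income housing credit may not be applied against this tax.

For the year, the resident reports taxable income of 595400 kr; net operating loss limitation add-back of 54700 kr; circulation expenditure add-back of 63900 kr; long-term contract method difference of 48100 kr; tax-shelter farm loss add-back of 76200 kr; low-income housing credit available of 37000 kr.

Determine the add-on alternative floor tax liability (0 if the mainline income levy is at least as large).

124107 kr

Alternative floor tax:
  Adjusted income: 595400 kr + 54700 kr + 63900 kr + 48100 kr + 76200 kr = 838300 kr
  Less exemption 88000 kr → base 750300 kr
  750300 kr × 27% = 202581 kr

Mainline income levy:
  191000 kr × 6% = 11460 kr
  139000 kr × 16% = 22240 kr
  5000 kr × 21% = 1050 kr
  260400 kr × 31% = 80724 kr
  → 115474 kr
  Less low-income housing credit 37000 kr → 78474 kr

Excess of alternative floor tax over mainline income levy: 202581 kr − 78474 kr = 124107 kr.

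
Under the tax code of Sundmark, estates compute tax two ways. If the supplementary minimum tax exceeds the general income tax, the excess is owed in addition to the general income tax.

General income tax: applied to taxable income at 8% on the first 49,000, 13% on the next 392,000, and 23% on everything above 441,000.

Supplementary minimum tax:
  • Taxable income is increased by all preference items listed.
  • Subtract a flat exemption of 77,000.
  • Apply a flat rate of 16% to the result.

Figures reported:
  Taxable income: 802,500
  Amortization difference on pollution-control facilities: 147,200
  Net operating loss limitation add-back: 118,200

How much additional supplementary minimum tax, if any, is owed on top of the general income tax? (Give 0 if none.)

Supplementary minimum tax:
  Adjusted income: 802,500 + 147,200 + 118,200 = 1,067,900
  Less exemption 77,000 → base 990,900
  990,900 × 16% = 158,544

General income tax:
  49,000 × 8% = 3,920
  392,000 × 13% = 50,960
  361,500 × 23% = 83,145
  → 138,025

Excess of supplementary minimum tax over general income tax: 158,544 − 138,025 = 20,519.

20,519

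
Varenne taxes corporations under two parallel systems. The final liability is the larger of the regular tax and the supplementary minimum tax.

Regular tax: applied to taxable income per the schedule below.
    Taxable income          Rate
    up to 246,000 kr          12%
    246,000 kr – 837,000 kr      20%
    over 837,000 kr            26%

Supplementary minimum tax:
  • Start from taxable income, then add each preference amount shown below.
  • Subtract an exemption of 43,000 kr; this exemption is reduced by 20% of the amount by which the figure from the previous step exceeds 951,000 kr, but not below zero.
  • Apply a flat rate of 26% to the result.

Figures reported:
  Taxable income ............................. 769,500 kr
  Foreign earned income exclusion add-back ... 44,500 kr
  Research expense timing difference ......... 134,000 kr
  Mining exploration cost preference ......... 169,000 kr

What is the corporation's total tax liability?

Supplementary minimum tax:
  Adjusted income: 769,500 kr + 44,500 kr + 134,000 kr + 169,000 kr = 1,117,000 kr
  Exemption: 43,000 kr − 20% × (1,117,000 kr − 951,000 kr) = 43,000 kr − 33,200 kr = 9,800 kr
  Base: 1,117,000 kr − 9,800 kr = 1,107,200 kr
  1,107,200 kr × 26% = 287,872 kr

Regular tax:
  246,000 kr × 12% = 29,520 kr
  523,500 kr × 20% = 104,700 kr
  → 134,220 kr

287,872 kr > 134,220 kr, so the supplementary minimum tax is the binding amount.

287,872 kr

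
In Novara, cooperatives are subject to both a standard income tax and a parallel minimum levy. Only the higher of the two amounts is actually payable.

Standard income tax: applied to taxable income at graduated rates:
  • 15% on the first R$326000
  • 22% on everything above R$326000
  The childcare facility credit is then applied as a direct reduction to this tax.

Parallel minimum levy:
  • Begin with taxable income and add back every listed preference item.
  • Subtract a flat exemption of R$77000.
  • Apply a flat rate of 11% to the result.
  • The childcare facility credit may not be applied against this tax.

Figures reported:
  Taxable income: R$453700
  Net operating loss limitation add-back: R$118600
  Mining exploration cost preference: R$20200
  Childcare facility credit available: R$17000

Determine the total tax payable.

R$59994

Standard income tax:
  R$326000 × 15% = R$48900
  R$127700 × 22% = R$28094
  → R$76994
  Less childcare facility credit R$17000 → R$59994

Parallel minimum levy:
  Adjusted income: R$453700 + R$118600 + R$20200 = R$592500
  Less exemption R$77000 → base R$515500
  R$515500 × 11% = R$56705

R$59994 > R$56705, so the standard income tax governs.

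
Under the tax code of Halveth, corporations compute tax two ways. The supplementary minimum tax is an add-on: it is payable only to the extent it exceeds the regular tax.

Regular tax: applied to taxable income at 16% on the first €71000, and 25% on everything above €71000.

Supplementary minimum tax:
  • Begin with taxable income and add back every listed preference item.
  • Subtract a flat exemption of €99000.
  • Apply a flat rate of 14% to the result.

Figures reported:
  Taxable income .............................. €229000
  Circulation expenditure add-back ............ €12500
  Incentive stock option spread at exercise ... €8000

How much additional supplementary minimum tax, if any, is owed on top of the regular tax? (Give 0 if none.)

€0

Supplementary minimum tax:
  Adjusted income: €229000 + €12500 + €8000 = €249500
  Less exemption €99000 → base €150500
  €150500 × 14% = €21070

Regular tax:
  €71000 × 16% = €11360
  €158000 × 25% = €39500
  → €50860

€21070 ≤ €50860, so no add-on is due.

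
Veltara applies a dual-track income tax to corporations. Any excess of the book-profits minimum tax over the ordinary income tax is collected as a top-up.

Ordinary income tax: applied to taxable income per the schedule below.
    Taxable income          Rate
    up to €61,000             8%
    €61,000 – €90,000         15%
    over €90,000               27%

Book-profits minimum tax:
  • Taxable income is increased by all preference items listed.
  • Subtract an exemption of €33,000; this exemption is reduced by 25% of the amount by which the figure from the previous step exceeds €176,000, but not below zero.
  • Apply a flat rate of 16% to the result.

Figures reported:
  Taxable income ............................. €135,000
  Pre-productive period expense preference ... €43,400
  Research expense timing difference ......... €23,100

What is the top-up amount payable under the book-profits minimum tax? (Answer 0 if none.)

€6,600

Book-profits minimum tax:
  Adjusted income: €135,000 + €43,400 + €23,100 = €201,500
  Exemption: €33,000 − 25% × (€201,500 − €176,000) = €33,000 − €6,375 = €26,625
  Base: €201,500 − €26,625 = €174,875
  €174,875 × 16% = €27,980

Ordinary income tax:
  €61,000 × 8% = €4,880
  €29,000 × 15% = €4,350
  €45,000 × 27% = €12,150
  → €21,380

Excess of book-profits minimum tax over ordinary income tax: €27,980 − €21,380 = €6,600.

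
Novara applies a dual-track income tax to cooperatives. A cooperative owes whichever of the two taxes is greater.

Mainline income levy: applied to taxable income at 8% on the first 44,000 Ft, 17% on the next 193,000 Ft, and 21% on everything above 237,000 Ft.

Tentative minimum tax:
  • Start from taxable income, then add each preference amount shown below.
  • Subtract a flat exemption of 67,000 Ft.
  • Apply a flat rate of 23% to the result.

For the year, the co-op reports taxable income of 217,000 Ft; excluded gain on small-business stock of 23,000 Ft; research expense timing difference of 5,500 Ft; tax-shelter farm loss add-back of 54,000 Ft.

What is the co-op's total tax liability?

53,475 Ft

Mainline income levy:
  44,000 Ft × 8% = 3,520 Ft
  173,000 Ft × 17% = 29,410 Ft
  → 32,930 Ft

Tentative minimum tax:
  Adjusted income: 217,000 Ft + 23,000 Ft + 5,500 Ft + 54,000 Ft = 299,500 Ft
  Less exemption 67,000 Ft → base 232,500 Ft
  232,500 Ft × 23% = 53,475 Ft

53,475 Ft > 32,930 Ft, so the tentative minimum tax is the binding amount.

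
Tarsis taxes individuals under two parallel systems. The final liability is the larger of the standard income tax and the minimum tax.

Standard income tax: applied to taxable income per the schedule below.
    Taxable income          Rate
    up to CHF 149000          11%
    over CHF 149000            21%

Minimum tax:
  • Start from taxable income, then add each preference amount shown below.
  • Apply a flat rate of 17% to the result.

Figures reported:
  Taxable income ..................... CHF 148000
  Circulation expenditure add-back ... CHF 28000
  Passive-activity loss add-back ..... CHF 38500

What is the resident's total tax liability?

CHF 36465

Minimum tax:
  Adjusted income: CHF 148000 + CHF 28000 + CHF 38500 = CHF 214500
  CHF 214500 × 17% = CHF 36465

Standard income tax:
  CHF 148000 × 11% = CHF 16280

CHF 36465 > CHF 16280, so the minimum tax is the binding amount.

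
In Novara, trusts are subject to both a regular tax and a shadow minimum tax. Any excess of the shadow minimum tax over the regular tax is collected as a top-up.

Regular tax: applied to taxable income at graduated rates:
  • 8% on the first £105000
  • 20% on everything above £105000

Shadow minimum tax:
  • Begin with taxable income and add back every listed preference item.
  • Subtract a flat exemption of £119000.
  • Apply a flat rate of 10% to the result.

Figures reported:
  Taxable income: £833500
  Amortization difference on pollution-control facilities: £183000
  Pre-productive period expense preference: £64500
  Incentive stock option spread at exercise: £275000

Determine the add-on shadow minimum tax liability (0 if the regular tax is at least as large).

£0

Shadow minimum tax:
  Adjusted income: £833500 + £183000 + £64500 + £275000 = £1356000
  Less exemption £119000 → base £1237000
  £1237000 × 10% = £123700

Regular tax:
  £105000 × 8% = £8400
  £728500 × 20% = £145700
  → £154100

£123700 ≤ £154100, so no add-on is due.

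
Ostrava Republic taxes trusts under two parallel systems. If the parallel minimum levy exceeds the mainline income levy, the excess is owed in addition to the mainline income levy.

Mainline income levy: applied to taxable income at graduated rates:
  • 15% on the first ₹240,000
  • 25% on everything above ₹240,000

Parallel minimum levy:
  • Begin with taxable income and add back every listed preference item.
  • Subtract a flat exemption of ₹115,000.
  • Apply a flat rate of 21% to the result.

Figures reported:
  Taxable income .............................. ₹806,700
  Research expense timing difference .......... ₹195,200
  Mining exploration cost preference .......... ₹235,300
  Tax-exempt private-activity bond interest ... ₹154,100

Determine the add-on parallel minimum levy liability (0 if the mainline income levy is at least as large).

Mainline income levy:
  ₹240,000 × 15% = ₹36,000
  ₹566,700 × 25% = ₹141,675
  → ₹177,675

Parallel minimum levy:
  Adjusted income: ₹806,700 + ₹195,200 + ₹235,300 + ₹154,100 = ₹1,391,300
  Less exemption ₹115,000 → base ₹1,276,300
  ₹1,276,300 × 21% = ₹268,023

Excess of parallel minimum levy over mainline income levy: ₹268,023 − ₹177,675 = ₹90,348.

₹90,348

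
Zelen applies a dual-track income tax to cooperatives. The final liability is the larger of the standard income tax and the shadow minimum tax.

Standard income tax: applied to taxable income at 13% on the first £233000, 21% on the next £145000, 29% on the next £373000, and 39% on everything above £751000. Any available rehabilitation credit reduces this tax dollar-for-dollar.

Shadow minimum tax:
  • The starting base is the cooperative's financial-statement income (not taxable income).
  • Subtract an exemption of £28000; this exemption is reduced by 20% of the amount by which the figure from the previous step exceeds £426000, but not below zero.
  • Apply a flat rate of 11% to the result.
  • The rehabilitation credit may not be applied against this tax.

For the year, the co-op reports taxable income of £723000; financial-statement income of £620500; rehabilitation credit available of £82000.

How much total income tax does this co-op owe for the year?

£78790

Shadow minimum tax:
  Base (financial-statement income): £620500
  Exemption: 20% × (£620500 − £426000) = £38900 ≥ £28000, so the exemption is fully phased out
  Base: £620500 − £0 = £620500
  £620500 × 11% = £68255

Standard income tax:
  £233000 × 13% = £30290
  £145000 × 21% = £30450
  £345000 × 29% = £100050
  → £160790
  Less rehabilitation credit £82000 → £78790

£78790 > £68255, so the standard income tax governs.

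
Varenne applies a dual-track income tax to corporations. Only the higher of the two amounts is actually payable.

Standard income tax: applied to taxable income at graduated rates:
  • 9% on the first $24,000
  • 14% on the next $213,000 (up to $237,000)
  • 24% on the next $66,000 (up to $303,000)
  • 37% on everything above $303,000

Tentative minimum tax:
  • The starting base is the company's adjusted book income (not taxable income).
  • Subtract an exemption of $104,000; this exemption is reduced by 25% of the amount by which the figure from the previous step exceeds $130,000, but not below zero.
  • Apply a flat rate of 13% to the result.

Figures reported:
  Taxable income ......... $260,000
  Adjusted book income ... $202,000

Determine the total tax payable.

Tentative minimum tax:
  Base (adjusted book income): $202,000
  Exemption: $104,000 − 25% × ($202,000 − $130,000) = $104,000 − $18,000 = $86,000
  Base: $202,000 − $86,000 = $116,000
  $116,000 × 13% = $15,080

Standard income tax:
  $24,000 × 9% = $2,160
  $213,000 × 14% = $29,820
  $23,000 × 24% = $5,520
  → $37,500

$37,500 > $15,080, so the standard income tax governs.

$37,500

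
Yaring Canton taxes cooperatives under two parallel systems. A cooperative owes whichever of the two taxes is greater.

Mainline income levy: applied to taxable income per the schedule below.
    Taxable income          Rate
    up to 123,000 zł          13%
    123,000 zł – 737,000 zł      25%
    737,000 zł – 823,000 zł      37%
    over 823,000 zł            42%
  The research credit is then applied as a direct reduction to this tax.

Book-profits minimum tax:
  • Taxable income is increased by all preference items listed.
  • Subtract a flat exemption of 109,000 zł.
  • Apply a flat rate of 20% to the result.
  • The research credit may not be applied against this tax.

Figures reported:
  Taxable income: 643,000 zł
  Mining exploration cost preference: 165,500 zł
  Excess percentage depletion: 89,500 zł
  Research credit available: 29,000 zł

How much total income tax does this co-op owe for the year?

Book-profits minimum tax:
  Adjusted income: 643,000 zł + 165,500 zł + 89,500 zł = 898,000 zł
  Less exemption 109,000 zł → base 789,000 zł
  789,000 zł × 20% = 157,800 zł

Mainline income levy:
  123,000 zł × 13% = 15,990 zł
  520,000 zł × 25% = 130,000 zł
  → 145,990 zł
  Less research credit 29,000 zł → 116,990 zł

157,800 zł > 116,990 zł, so the book-profits minimum tax is the binding amount.

157,800 zł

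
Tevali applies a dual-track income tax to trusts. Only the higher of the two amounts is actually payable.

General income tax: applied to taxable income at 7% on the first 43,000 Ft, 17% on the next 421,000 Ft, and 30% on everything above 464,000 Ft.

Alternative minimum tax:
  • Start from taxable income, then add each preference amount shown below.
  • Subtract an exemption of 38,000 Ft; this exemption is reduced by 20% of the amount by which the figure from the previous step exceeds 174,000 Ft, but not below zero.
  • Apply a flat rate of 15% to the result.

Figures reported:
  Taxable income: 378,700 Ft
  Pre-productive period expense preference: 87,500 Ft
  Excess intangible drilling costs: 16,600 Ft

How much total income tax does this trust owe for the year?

Alternative minimum tax:
  Adjusted income: 378,700 Ft + 87,500 Ft + 16,600 Ft = 482,800 Ft
  Exemption: 20% × (482,800 Ft − 174,000 Ft) = 61,760 Ft ≥ 38,000 Ft, so the exemption is fully phased out
  Base: 482,800 Ft − 0 Ft = 482,800 Ft
  482,800 Ft × 15% = 72,420 Ft

General income tax:
  43,000 Ft × 7% = 3,010 Ft
  335,700 Ft × 17% = 57,069 Ft
  → 60,079 Ft

72,420 Ft > 60,079 Ft, so the alternative minimum tax is the binding amount.

72,420 Ft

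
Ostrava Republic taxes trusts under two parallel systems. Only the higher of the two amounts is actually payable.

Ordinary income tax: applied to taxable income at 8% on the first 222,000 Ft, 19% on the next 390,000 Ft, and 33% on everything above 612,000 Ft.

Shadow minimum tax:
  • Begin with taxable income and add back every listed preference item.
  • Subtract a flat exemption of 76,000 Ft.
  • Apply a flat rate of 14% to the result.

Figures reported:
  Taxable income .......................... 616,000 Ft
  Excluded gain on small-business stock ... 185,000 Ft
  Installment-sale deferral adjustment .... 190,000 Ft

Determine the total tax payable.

Ordinary income tax:
  222,000 Ft × 8% = 17,760 Ft
  390,000 Ft × 19% = 74,100 Ft
  4,000 Ft × 33% = 1,320 Ft
  → 93,180 Ft

Shadow minimum tax:
  Adjusted income: 616,000 Ft + 185,000 Ft + 190,000 Ft = 991,000 Ft
  Less exemption 76,000 Ft → base 915,000 Ft
  915,000 Ft × 14% = 128,100 Ft

128,100 Ft > 93,180 Ft, so the shadow minimum tax is the binding amount.

128,100 Ft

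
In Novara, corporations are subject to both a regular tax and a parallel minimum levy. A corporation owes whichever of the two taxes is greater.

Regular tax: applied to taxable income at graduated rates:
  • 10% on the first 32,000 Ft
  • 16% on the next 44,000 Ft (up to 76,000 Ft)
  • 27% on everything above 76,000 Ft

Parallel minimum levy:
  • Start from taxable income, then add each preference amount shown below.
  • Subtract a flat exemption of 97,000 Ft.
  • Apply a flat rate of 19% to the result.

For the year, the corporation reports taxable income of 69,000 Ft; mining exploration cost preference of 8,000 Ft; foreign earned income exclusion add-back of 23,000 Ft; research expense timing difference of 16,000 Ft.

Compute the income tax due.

9,120 Ft

Parallel minimum levy:
  Adjusted income: 69,000 Ft + 8,000 Ft + 23,000 Ft + 16,000 Ft = 116,000 Ft
  Less exemption 97,000 Ft → base 19,000 Ft
  19,000 Ft × 19% = 3,610 Ft

Regular tax:
  32,000 Ft × 10% = 3,200 Ft
  37,000 Ft × 16% = 5,920 Ft
  → 9,120 Ft

9,120 Ft > 3,610 Ft, so the regular tax governs.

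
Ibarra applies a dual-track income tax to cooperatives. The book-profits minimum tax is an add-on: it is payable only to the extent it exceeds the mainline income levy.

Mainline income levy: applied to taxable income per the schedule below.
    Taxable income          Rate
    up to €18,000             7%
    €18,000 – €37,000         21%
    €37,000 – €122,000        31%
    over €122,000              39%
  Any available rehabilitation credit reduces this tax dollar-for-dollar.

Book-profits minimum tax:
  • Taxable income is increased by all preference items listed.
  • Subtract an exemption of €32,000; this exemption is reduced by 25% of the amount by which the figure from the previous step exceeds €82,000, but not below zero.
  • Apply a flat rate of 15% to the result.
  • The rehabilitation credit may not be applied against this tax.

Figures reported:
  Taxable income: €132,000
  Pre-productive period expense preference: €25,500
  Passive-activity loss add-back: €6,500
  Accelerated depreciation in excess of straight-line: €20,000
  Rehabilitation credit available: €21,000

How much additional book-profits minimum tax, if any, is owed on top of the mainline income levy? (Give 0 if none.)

Book-profits minimum tax:
  Adjusted income: €132,000 + €25,500 + €6,500 + €20,000 = €184,000
  Exemption: €32,000 − 25% × (€184,000 − €82,000) = €32,000 − €25,500 = €6,500
  Base: €184,000 − €6,500 = €177,500
  €177,500 × 15% = €26,625

Mainline income levy:
  €18,000 × 7% = €1,260
  €19,000 × 21% = €3,990
  €85,000 × 31% = €26,350
  €10,000 × 39% = €3,900
  → €35,500
  Less rehabilitation credit €21,000 → €14,500

Excess of book-profits minimum tax over mainline income levy: €26,625 − €14,500 = €12,125.

€12,125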